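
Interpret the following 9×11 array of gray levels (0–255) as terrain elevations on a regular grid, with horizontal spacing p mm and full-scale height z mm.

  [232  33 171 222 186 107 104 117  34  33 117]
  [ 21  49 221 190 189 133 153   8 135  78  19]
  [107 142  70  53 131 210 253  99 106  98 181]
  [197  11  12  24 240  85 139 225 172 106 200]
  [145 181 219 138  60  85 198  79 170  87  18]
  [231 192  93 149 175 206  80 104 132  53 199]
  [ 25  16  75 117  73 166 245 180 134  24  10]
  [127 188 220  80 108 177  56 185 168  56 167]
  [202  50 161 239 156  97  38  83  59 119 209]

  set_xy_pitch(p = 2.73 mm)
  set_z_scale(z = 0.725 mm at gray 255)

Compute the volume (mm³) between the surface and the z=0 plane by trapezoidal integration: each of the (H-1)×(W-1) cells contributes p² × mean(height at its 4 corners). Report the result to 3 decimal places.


212.299

height_mm = gray/255 × 0.725; cell vol = 2.73² × mean(4 corners)
unit = 2.73² × 0.725 / (4×255) = 0.0052974 mm³ per gray-sum
row 0: Σ corner-gray over 10 cells = 4715  → 24.9773
row 1: Σ corner-gray over 10 cells = 4964  → 26.2963
row 2: Σ corner-gray over 10 cells = 5037  → 26.6830
row 3: Σ corner-gray over 10 cells = 5022  → 26.6036
row 4: Σ corner-gray over 10 cells = 5395  → 28.5795
row 5: Σ corner-gray over 10 cells = 4893  → 25.9202
row 6: Σ corner-gray over 10 cells = 4865  → 25.7719
row 7: Σ corner-gray over 10 cells = 5185  → 27.4670
Σ rows: total corner-gray = 40076  → 212.2988 mm³


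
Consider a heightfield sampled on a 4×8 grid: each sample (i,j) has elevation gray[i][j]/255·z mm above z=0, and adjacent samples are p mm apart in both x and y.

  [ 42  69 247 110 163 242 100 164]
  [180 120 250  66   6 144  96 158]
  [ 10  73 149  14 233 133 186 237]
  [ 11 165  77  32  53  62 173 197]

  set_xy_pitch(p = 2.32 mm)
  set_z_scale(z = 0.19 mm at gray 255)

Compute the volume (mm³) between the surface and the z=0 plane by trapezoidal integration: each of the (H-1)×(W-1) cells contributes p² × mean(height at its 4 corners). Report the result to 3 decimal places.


10.477

height_mm = gray/255 × 0.19; cell vol = 2.32² × mean(4 corners)
unit = 2.32² × 0.19 / (4×255) = 0.0010026 mm³ per gray-sum
row 0: Σ corner-gray over 7 cells = 3770  → 3.7798
row 1: Σ corner-gray over 7 cells = 3525  → 3.5342
row 2: Σ corner-gray over 7 cells = 3155  → 3.1632
Σ rows: total corner-gray = 10450  → 10.4772 mm³


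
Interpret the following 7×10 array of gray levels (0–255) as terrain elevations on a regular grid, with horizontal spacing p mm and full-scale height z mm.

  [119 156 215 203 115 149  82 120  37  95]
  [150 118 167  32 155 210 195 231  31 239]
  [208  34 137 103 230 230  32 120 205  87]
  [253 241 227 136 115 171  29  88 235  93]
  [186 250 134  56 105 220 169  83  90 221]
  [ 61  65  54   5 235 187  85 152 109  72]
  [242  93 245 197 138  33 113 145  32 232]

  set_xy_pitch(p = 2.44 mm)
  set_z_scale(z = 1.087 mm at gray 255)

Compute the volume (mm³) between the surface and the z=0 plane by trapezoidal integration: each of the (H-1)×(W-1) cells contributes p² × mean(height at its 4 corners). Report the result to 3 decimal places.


height_mm = gray/255 × 1.087; cell vol = 2.44² × mean(4 corners)
unit = 2.44² × 1.087 / (4×255) = 0.00634467 mm³ per gray-sum
row 0: Σ corner-gray over 9 cells = 5035  → 31.9454
row 1: Σ corner-gray over 9 cells = 5144  → 32.6370
row 2: Σ corner-gray over 9 cells = 5307  → 33.6712
row 3: Σ corner-gray over 9 cells = 5451  → 34.5848
row 4: Σ corner-gray over 9 cells = 4538  → 28.7921
row 5: Σ corner-gray over 9 cells = 4383  → 27.8087
Σ rows: total corner-gray = 29858  → 189.4392 mm³

189.439


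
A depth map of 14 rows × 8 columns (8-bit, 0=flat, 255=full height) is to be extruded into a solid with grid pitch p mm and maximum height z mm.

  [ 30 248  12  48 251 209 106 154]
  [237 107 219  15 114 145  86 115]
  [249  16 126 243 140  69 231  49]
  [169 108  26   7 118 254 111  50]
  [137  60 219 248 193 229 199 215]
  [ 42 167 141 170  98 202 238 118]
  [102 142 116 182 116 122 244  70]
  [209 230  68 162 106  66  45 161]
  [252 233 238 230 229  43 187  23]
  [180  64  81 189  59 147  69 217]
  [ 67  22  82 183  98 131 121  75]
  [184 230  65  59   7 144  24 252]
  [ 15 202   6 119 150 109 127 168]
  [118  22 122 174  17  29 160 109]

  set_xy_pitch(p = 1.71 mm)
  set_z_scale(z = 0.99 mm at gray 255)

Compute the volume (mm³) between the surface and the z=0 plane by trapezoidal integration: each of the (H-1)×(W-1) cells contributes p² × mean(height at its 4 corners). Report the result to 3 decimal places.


height_mm = gray/255 × 0.99; cell vol = 1.71² × mean(4 corners)
unit = 1.71² × 0.99 / (4×255) = 0.0028381 mm³ per gray-sum
row 0: Σ corner-gray over 7 cells = 3656  → 10.3761
row 1: Σ corner-gray over 7 cells = 3672  → 10.4215
row 2: Σ corner-gray over 7 cells = 3415  → 9.6921
row 3: Σ corner-gray over 7 cells = 4115  → 11.6788
row 4: Σ corner-gray over 7 cells = 4840  → 13.7364
row 5: Σ corner-gray over 7 cells = 4208  → 11.9427
row 6: Σ corner-gray over 7 cells = 3740  → 10.6145
row 7: Σ corner-gray over 7 cells = 4319  → 12.2577
row 8: Σ corner-gray over 7 cells = 4210  → 11.9484
row 9: Σ corner-gray over 7 cells = 3031  → 8.6023
row 10: Σ corner-gray over 7 cells = 2910  → 8.2589
row 11: Σ corner-gray over 7 cells = 3103  → 8.8066
row 12: Σ corner-gray over 7 cells = 2884  → 8.1851
Σ rows: total corner-gray = 48103  → 136.5210 mm³

136.521


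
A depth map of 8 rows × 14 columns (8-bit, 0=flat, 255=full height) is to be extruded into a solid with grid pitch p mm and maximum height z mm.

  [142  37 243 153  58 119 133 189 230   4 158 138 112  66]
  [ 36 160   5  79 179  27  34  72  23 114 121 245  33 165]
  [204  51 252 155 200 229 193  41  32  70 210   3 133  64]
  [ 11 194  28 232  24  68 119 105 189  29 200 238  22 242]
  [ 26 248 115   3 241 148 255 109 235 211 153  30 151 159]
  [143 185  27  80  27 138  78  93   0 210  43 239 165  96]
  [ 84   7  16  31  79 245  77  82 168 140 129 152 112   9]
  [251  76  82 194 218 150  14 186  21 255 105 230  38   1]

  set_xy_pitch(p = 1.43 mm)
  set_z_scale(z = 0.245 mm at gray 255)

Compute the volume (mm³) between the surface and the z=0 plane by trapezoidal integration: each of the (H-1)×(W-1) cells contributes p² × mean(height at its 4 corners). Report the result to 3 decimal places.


21.292

height_mm = gray/255 × 0.245; cell vol = 1.43² × mean(4 corners)
unit = 1.43² × 0.245 / (4×255) = 0.000491177 mm³ per gray-sum
row 0: Σ corner-gray over 13 cells = 5741  → 2.8198
row 1: Σ corner-gray over 13 cells = 5791  → 2.8444
row 2: Σ corner-gray over 13 cells = 6555  → 3.2197
row 3: Σ corner-gray over 13 cells = 7132  → 3.5031
row 4: Σ corner-gray over 13 cells = 6792  → 3.3361
row 5: Σ corner-gray over 13 cells = 5378  → 2.6415
row 6: Σ corner-gray over 13 cells = 5959  → 2.9269
Σ rows: total corner-gray = 43348  → 21.2915 mm³


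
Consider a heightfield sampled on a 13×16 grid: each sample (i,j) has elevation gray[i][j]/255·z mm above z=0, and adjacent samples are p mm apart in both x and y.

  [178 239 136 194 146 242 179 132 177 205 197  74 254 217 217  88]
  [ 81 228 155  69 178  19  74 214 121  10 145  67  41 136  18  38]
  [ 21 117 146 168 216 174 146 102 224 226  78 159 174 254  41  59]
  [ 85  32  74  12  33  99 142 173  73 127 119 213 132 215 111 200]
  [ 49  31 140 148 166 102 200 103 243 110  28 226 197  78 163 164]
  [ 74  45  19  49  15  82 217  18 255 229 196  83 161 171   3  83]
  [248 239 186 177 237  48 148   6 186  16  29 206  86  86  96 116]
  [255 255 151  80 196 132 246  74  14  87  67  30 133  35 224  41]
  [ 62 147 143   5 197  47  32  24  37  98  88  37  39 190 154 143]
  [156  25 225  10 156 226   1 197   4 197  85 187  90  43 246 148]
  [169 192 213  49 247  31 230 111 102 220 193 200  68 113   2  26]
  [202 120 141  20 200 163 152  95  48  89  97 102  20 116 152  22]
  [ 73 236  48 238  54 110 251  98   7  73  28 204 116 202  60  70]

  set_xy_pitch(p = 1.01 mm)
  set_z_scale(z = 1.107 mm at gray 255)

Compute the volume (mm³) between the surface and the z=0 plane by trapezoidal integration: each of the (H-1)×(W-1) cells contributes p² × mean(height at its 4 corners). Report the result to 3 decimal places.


height_mm = gray/255 × 1.107; cell vol = 1.01² × mean(4 corners)
unit = 1.01² × 1.107 / (4×255) = 0.00110711 mm³ per gray-sum
row 0: Σ corner-gray over 15 cells = 8553  → 9.4691
row 1: Σ corner-gray over 15 cells = 7599  → 8.4129
row 2: Σ corner-gray over 15 cells = 7925  → 8.7738
row 3: Σ corner-gray over 15 cells = 7478  → 8.2790
row 4: Σ corner-gray over 15 cells = 7326  → 8.1107
row 5: Σ corner-gray over 15 cells = 7099  → 7.8594
row 6: Σ corner-gray over 15 cells = 7600  → 8.4140
row 7: Σ corner-gray over 15 cells = 6425  → 7.1132
row 8: Σ corner-gray over 15 cells = 6369  → 7.0512
row 9: Σ corner-gray over 15 cells = 7825  → 8.6631
row 10: Σ corner-gray over 15 cells = 7391  → 8.1826
row 11: Σ corner-gray over 15 cells = 6847  → 7.5804
Σ rows: total corner-gray = 88437  → 97.9094 mm³

97.909


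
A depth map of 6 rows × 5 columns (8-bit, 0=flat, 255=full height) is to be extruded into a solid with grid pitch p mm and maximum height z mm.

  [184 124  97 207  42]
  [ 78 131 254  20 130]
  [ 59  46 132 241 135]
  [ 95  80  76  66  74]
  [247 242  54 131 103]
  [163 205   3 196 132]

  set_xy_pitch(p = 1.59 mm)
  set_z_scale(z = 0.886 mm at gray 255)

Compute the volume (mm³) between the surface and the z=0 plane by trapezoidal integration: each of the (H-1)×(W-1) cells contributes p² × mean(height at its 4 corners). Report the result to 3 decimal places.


height_mm = gray/255 × 0.886; cell vol = 1.59² × mean(4 corners)
unit = 1.59² × 0.886 / (4×255) = 0.00219598 mm³ per gray-sum
row 0: Σ corner-gray over 4 cells = 2100  → 4.6116
row 1: Σ corner-gray over 4 cells = 2050  → 4.5018
row 2: Σ corner-gray over 4 cells = 1645  → 3.6124
row 3: Σ corner-gray over 4 cells = 1817  → 3.9901
row 4: Σ corner-gray over 4 cells = 2307  → 5.0661
Σ rows: total corner-gray = 9919  → 21.7819 mm³

21.782


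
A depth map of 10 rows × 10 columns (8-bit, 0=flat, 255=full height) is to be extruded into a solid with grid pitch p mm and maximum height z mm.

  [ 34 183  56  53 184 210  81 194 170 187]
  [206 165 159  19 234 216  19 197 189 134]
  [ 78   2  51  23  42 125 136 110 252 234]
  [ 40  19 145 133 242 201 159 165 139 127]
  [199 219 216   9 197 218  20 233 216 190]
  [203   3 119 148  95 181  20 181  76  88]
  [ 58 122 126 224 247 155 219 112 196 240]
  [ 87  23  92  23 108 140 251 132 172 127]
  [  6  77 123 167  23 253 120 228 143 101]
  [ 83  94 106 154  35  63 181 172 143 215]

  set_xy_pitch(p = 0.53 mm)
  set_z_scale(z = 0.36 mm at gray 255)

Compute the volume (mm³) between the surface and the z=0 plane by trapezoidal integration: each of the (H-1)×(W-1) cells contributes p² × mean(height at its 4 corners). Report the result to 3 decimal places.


4.361

height_mm = gray/255 × 0.36; cell vol = 0.53² × mean(4 corners)
unit = 0.53² × 0.36 / (4×255) = 9.91412e-05 mm³ per gray-sum
row 0: Σ corner-gray over 9 cells = 5219  → 0.5174
row 1: Σ corner-gray over 9 cells = 4530  → 0.4491
row 2: Σ corner-gray over 9 cells = 4367  → 0.4329
row 3: Σ corner-gray over 9 cells = 5618  → 0.5570
row 4: Σ corner-gray over 9 cells = 4982  → 0.4939
row 5: Σ corner-gray over 9 cells = 5037  → 0.4994
row 6: Σ corner-gray over 9 cells = 5196  → 0.5151
row 7: Σ corner-gray over 9 cells = 4471  → 0.4433
row 8: Σ corner-gray over 9 cells = 4569  → 0.4530
Σ rows: total corner-gray = 43989  → 4.3611 mm³


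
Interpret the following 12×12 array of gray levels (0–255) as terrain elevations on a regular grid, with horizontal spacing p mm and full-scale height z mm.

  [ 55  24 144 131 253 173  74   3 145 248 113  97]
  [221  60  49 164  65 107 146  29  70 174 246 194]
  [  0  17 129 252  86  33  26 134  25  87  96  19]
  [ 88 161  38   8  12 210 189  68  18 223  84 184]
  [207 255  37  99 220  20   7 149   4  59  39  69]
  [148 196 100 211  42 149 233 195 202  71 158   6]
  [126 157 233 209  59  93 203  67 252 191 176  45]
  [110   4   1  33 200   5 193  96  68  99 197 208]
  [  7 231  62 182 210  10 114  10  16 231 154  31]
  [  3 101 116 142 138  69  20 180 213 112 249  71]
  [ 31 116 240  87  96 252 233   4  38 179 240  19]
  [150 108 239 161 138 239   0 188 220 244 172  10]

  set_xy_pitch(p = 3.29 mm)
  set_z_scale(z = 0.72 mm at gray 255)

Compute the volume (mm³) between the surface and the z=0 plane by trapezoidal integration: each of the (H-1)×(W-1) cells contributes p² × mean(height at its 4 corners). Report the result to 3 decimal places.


443.549

height_mm = gray/255 × 0.72; cell vol = 3.29² × mean(4 corners)
unit = 3.29² × 0.72 / (4×255) = 0.00764054 mm³ per gray-sum
row 0: Σ corner-gray over 11 cells = 5403  → 41.2818
row 1: Σ corner-gray over 11 cells = 4424  → 33.8018
row 2: Σ corner-gray over 11 cells = 4083  → 31.1963
row 3: Σ corner-gray over 11 cells = 4348  → 33.2211
row 4: Σ corner-gray over 11 cells = 5322  → 40.6630
row 5: Σ corner-gray over 11 cells = 6719  → 51.3368
row 6: Σ corner-gray over 11 cells = 5561  → 42.4890
row 7: Σ corner-gray over 11 cells = 4588  → 35.0548
row 8: Σ corner-gray over 11 cells = 5232  → 39.9753
row 9: Σ corner-gray over 11 cells = 5774  → 44.1165
row 10: Σ corner-gray over 11 cells = 6598  → 50.4123
Σ rows: total corner-gray = 58052  → 443.5487 mm³


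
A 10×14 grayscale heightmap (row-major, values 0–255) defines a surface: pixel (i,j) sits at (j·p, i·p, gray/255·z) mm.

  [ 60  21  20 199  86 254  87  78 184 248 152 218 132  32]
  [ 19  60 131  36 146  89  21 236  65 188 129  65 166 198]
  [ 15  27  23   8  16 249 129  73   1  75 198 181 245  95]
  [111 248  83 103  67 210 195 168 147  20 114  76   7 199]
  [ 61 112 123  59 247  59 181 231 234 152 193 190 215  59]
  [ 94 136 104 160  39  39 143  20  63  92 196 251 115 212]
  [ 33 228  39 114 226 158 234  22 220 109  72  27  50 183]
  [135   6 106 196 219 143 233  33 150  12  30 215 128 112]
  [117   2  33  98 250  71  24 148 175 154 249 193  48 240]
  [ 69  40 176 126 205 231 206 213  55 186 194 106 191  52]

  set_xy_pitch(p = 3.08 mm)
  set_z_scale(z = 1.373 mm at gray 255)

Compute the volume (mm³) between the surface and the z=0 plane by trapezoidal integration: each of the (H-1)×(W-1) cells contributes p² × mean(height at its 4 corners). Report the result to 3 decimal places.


height_mm = gray/255 × 1.373; cell vol = 3.08² × mean(4 corners)
unit = 3.08² × 1.373 / (4×255) = 0.0127694 mm³ per gray-sum
row 0: Σ corner-gray over 13 cells = 6331  → 80.8433
row 1: Σ corner-gray over 13 cells = 5441  → 69.4785
row 2: Σ corner-gray over 13 cells = 5746  → 73.3732
row 3: Σ corner-gray over 13 cells = 7298  → 93.1914
row 4: Σ corner-gray over 13 cells = 7134  → 91.0972
row 5: Σ corner-gray over 13 cells = 6236  → 79.6302
row 6: Σ corner-gray over 13 cells = 6403  → 81.7627
row 7: Σ corner-gray over 13 cells = 6436  → 82.1841
row 8: Σ corner-gray over 13 cells = 7226  → 92.2720
Σ rows: total corner-gray = 58251  → 743.8326 mm³

743.833


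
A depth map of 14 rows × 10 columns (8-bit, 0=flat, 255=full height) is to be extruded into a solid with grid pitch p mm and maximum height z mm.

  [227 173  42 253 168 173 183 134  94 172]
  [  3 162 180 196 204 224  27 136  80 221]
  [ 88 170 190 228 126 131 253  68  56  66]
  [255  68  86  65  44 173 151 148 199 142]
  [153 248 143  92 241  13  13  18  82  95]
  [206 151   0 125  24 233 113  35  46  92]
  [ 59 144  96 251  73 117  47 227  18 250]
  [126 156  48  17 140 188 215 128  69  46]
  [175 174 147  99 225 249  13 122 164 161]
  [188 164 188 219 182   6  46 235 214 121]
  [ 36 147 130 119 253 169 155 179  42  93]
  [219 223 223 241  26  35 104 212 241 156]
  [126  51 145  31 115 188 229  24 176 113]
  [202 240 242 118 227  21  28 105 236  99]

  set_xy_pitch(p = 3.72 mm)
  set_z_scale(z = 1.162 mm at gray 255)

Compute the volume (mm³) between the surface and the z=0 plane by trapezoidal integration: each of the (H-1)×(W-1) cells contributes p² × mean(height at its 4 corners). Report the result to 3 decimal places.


height_mm = gray/255 × 1.162; cell vol = 3.72² × mean(4 corners)
unit = 3.72² × 1.162 / (4×255) = 0.0157649 mm³ per gray-sum
row 0: Σ corner-gray over 9 cells = 5481  → 86.4075
row 1: Σ corner-gray over 9 cells = 5240  → 82.6082
row 2: Σ corner-gray over 9 cells = 4863  → 76.6648
row 3: Σ corner-gray over 9 cells = 4213  → 66.4176
row 4: Σ corner-gray over 9 cells = 3700  → 58.3302
row 5: Σ corner-gray over 9 cells = 4007  → 63.1700
row 6: Σ corner-gray over 9 cells = 4349  → 68.5616
row 7: Σ corner-gray over 9 cells = 4816  → 75.9239
row 8: Σ corner-gray over 9 cells = 5539  → 87.3219
row 9: Σ corner-gray over 9 cells = 5334  → 84.0901
row 10: Σ corner-gray over 9 cells = 5502  → 86.7386
row 11: Σ corner-gray over 9 cells = 5142  → 81.0632
row 12: Σ corner-gray over 9 cells = 4892  → 77.1220
Σ rows: total corner-gray = 63078  → 994.4198 mm³

994.420


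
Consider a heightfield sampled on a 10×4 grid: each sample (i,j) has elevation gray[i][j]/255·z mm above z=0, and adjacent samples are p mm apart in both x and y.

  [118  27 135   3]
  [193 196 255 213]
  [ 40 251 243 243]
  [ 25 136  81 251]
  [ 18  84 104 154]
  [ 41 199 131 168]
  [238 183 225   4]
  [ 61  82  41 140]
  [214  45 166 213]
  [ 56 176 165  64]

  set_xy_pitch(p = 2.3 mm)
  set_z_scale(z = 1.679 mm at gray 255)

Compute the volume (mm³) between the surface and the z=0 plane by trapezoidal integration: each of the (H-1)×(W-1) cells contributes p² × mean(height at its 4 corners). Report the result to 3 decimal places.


133.812

height_mm = gray/255 × 1.679; cell vol = 2.3² × mean(4 corners)
unit = 2.3² × 1.679 / (4×255) = 0.00870775 mm³ per gray-sum
row 0: Σ corner-gray over 3 cells = 1753  → 15.2647
row 1: Σ corner-gray over 3 cells = 2579  → 22.4573
row 2: Σ corner-gray over 3 cells = 1981  → 17.2501
row 3: Σ corner-gray over 3 cells = 1258  → 10.9544
row 4: Σ corner-gray over 3 cells = 1417  → 12.3389
row 5: Σ corner-gray over 3 cells = 1927  → 16.7798
row 6: Σ corner-gray over 3 cells = 1505  → 13.1052
row 7: Σ corner-gray over 3 cells = 1296  → 11.2853
row 8: Σ corner-gray over 3 cells = 1651  → 14.3765
Σ rows: total corner-gray = 15367  → 133.8121 mm³


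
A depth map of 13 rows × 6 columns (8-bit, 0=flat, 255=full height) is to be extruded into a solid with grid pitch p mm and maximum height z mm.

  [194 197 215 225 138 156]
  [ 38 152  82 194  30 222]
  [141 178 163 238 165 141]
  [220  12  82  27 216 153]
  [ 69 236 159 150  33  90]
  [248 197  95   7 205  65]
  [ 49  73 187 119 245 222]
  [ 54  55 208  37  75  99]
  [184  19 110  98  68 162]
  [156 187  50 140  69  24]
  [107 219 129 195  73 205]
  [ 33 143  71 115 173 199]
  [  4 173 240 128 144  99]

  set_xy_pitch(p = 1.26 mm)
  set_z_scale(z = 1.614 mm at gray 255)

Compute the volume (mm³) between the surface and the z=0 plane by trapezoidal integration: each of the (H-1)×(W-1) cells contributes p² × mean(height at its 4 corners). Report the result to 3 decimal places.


78.005

height_mm = gray/255 × 1.614; cell vol = 1.26² × mean(4 corners)
unit = 1.26² × 1.614 / (4×255) = 0.00251214 mm³ per gray-sum
row 0: Σ corner-gray over 5 cells = 3076  → 7.7274
row 1: Σ corner-gray over 5 cells = 2946  → 7.4008
row 2: Σ corner-gray over 5 cells = 2817  → 7.0767
row 3: Σ corner-gray over 5 cells = 2362  → 5.9337
row 4: Σ corner-gray over 5 cells = 2636  → 6.6220
row 5: Σ corner-gray over 5 cells = 2840  → 7.1345
row 6: Σ corner-gray over 5 cells = 2422  → 6.0844
row 7: Σ corner-gray over 5 cells = 1839  → 4.6198
row 8: Σ corner-gray over 5 cells = 2008  → 5.0444
row 9: Σ corner-gray over 5 cells = 2616  → 6.5718
row 10: Σ corner-gray over 5 cells = 2780  → 6.9838
row 11: Σ corner-gray over 5 cells = 2709  → 6.8054
Σ rows: total corner-gray = 31051  → 78.0046 mm³


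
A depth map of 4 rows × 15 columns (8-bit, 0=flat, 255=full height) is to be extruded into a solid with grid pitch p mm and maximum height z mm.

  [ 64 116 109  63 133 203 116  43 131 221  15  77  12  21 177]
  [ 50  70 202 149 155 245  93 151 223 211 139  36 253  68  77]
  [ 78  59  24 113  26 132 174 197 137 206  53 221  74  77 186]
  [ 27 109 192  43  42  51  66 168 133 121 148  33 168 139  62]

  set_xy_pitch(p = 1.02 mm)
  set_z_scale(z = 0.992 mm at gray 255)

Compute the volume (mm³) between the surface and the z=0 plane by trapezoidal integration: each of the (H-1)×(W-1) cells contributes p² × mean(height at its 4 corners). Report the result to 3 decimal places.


20.652

height_mm = gray/255 × 0.992; cell vol = 1.02² × mean(4 corners)
unit = 1.02² × 0.992 / (4×255) = 0.00101184 mm³ per gray-sum
row 0: Σ corner-gray over 14 cells = 6878  → 6.9594
row 1: Σ corner-gray over 14 cells = 7367  → 7.4542
row 2: Σ corner-gray over 14 cells = 6165  → 6.2380
Σ rows: total corner-gray = 20410  → 20.6517 mm³


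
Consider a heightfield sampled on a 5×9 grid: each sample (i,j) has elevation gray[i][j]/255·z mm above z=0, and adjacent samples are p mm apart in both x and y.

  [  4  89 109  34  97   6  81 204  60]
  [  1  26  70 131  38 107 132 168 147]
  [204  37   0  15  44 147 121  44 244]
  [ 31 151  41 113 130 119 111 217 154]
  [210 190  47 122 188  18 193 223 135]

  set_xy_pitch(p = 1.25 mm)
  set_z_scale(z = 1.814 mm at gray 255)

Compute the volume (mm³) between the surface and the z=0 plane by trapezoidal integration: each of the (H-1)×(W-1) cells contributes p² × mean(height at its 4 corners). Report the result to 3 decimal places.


36.183

height_mm = gray/255 × 1.814; cell vol = 1.25² × mean(4 corners)
unit = 1.25² × 1.814 / (4×255) = 0.0027788 mm³ per gray-sum
row 0: Σ corner-gray over 8 cells = 2796  → 7.7695
row 1: Σ corner-gray over 8 cells = 2756  → 7.6584
row 2: Σ corner-gray over 8 cells = 3213  → 8.9283
row 3: Σ corner-gray over 8 cells = 4256  → 11.8266
Σ rows: total corner-gray = 13021  → 36.1827 mm³


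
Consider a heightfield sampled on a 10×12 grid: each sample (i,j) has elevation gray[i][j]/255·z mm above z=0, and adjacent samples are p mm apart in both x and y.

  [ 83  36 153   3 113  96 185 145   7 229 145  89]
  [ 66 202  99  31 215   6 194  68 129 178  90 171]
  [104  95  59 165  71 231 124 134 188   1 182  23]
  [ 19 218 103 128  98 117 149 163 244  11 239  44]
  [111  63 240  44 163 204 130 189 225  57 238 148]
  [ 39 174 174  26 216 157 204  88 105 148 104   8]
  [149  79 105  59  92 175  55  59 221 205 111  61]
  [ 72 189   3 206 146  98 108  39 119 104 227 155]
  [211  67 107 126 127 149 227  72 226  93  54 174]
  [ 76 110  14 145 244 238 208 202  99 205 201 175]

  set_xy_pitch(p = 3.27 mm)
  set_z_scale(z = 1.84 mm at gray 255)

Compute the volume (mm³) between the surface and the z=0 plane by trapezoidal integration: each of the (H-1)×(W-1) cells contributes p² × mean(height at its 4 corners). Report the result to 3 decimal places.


height_mm = gray/255 × 1.84; cell vol = 3.27² × mean(4 corners)
unit = 3.27² × 1.84 / (4×255) = 0.0192892 mm³ per gray-sum
row 0: Σ corner-gray over 11 cells = 5057  → 97.5452
row 1: Σ corner-gray over 11 cells = 5288  → 102.0010
row 2: Σ corner-gray over 11 cells = 5630  → 108.5979
row 3: Σ corner-gray over 11 cells = 6368  → 122.8333
row 4: Σ corner-gray over 11 cells = 6204  → 119.6699
row 5: Σ corner-gray over 11 cells = 5371  → 103.6020
row 6: Σ corner-gray over 11 cells = 5237  → 101.0173
row 7: Σ corner-gray over 11 cells = 5586  → 107.7492
row 8: Σ corner-gray over 11 cells = 6464  → 124.6851
Σ rows: total corner-gray = 51205  → 987.7011 mm³

987.701


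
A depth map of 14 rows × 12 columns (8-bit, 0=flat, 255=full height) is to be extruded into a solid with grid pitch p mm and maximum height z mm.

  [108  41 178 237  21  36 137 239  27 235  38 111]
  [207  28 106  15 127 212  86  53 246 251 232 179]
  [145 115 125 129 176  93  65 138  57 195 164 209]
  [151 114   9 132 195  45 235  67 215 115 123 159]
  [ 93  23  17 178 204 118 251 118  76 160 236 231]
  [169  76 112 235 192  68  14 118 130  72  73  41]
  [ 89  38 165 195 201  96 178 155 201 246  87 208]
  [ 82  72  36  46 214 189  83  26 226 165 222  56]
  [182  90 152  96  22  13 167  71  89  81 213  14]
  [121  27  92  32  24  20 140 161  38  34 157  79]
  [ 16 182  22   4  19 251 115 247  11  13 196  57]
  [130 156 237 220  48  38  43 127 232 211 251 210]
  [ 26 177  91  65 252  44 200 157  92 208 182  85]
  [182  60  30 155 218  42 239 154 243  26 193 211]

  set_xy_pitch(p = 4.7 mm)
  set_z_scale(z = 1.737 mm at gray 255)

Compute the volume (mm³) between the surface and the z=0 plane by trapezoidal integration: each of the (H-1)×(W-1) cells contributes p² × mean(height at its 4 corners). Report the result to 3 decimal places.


2690.738

height_mm = gray/255 × 1.737; cell vol = 4.7² × mean(4 corners)
unit = 4.7² × 1.737 / (4×255) = 0.037618 mm³ per gray-sum
row 0: Σ corner-gray over 11 cells = 5695  → 214.2343
row 1: Σ corner-gray over 11 cells = 5966  → 224.4288
row 2: Σ corner-gray over 11 cells = 5678  → 213.5948
row 3: Σ corner-gray over 11 cells = 5896  → 221.7956
row 4: Σ corner-gray over 11 cells = 5476  → 205.9960
row 5: Σ corner-gray over 11 cells = 5811  → 218.5980
row 6: Σ corner-gray over 11 cells = 6117  → 230.1091
row 7: Σ corner-gray over 11 cells = 4880  → 183.5757
row 8: Σ corner-gray over 11 cells = 3834  → 144.2273
row 9: Σ corner-gray over 11 cells = 3843  → 144.5659
row 10: Σ corner-gray over 11 cells = 5659  → 212.8801
row 11: Σ corner-gray over 11 cells = 6513  → 245.0058
row 12: Σ corner-gray over 11 cells = 6160  → 231.7267
Σ rows: total corner-gray = 71528  → 2690.7382 mm³


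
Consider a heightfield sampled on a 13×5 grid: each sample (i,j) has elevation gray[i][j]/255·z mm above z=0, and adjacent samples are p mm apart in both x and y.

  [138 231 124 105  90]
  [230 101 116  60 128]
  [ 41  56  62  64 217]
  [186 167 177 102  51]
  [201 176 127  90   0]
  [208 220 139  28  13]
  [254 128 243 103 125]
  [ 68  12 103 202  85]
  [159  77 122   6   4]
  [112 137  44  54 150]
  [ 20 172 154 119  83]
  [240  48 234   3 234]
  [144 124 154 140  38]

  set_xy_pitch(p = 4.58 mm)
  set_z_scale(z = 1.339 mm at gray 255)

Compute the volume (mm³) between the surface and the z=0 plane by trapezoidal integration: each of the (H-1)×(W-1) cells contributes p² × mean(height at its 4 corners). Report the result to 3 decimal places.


615.940

height_mm = gray/255 × 1.339; cell vol = 4.58² × mean(4 corners)
unit = 4.58² × 1.339 / (4×255) = 0.0275367 mm³ per gray-sum
row 0: Σ corner-gray over 4 cells = 2060  → 56.7255
row 1: Σ corner-gray over 4 cells = 1534  → 42.2412
row 2: Σ corner-gray over 4 cells = 1751  → 48.2167
row 3: Σ corner-gray over 4 cells = 2116  → 58.2676
row 4: Σ corner-gray over 4 cells = 1982  → 54.5777
row 5: Σ corner-gray over 4 cells = 2322  → 63.9401
row 6: Σ corner-gray over 4 cells = 2114  → 58.2125
row 7: Σ corner-gray over 4 cells = 1360  → 37.4499
row 8: Σ corner-gray over 4 cells = 1305  → 35.9353
row 9: Σ corner-gray over 4 cells = 1725  → 47.5007
row 10: Σ corner-gray over 4 cells = 2037  → 56.0922
row 11: Σ corner-gray over 4 cells = 2062  → 56.7806
Σ rows: total corner-gray = 22368  → 615.9402 mm³


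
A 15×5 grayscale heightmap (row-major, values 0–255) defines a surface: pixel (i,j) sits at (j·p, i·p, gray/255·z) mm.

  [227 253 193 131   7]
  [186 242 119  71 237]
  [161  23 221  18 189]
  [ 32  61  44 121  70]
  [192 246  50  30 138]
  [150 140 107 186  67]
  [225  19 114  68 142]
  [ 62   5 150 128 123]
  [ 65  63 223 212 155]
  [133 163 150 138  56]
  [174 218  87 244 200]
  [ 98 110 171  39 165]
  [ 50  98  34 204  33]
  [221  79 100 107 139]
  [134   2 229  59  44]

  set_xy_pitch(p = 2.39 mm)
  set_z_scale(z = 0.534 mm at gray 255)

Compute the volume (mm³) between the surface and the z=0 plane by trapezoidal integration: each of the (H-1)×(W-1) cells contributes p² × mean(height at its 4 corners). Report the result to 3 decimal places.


height_mm = gray/255 × 0.534; cell vol = 2.39² × mean(4 corners)
unit = 2.39² × 0.534 / (4×255) = 0.00299045 mm³ per gray-sum
row 0: Σ corner-gray over 4 cells = 2675  → 7.9995
row 1: Σ corner-gray over 4 cells = 2161  → 6.4624
row 2: Σ corner-gray over 4 cells = 1428  → 4.2704
row 3: Σ corner-gray over 4 cells = 1536  → 4.5933
row 4: Σ corner-gray over 4 cells = 2065  → 6.1753
row 5: Σ corner-gray over 4 cells = 1852  → 5.5383
row 6: Σ corner-gray over 4 cells = 1520  → 4.5455
row 7: Σ corner-gray over 4 cells = 1967  → 5.8822
row 8: Σ corner-gray over 4 cells = 2307  → 6.8990
row 9: Σ corner-gray over 4 cells = 2563  → 7.6645
row 10: Σ corner-gray over 4 cells = 2375  → 7.1023
row 11: Σ corner-gray over 4 cells = 1658  → 4.9582
row 12: Σ corner-gray over 4 cells = 1687  → 5.0449
row 13: Σ corner-gray over 4 cells = 1690  → 5.0539
Σ rows: total corner-gray = 27484  → 82.1896 mm³

82.190


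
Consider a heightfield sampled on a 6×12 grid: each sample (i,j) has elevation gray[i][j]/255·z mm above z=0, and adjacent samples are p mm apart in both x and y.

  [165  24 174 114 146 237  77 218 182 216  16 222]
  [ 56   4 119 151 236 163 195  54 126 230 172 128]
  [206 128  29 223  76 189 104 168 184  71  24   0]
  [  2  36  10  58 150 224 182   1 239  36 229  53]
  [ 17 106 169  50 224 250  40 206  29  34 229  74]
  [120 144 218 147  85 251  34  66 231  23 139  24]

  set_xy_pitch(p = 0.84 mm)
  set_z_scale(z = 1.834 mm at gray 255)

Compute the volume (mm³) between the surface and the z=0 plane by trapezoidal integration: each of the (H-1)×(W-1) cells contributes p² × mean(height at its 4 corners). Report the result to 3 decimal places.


height_mm = gray/255 × 1.834; cell vol = 0.84² × mean(4 corners)
unit = 0.84² × 1.834 / (4×255) = 0.0012687 mm³ per gray-sum
row 0: Σ corner-gray over 11 cells = 6279  → 7.9661
row 1: Σ corner-gray over 11 cells = 5682  → 7.2087
row 2: Σ corner-gray over 11 cells = 4983  → 6.3219
row 3: Σ corner-gray over 11 cells = 5150  → 6.5338
row 4: Σ corner-gray over 11 cells = 5585  → 7.0857
Σ rows: total corner-gray = 27679  → 35.1162 mm³

35.116


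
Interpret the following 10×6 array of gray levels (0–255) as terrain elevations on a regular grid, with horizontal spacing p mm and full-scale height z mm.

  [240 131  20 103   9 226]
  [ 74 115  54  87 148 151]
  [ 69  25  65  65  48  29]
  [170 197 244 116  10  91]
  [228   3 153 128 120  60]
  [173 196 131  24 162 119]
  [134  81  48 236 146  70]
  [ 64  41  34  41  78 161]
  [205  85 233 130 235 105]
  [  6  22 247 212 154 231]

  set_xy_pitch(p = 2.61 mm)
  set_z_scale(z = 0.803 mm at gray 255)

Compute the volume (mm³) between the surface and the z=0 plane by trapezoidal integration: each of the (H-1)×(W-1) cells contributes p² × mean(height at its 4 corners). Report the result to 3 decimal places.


108.442

height_mm = gray/255 × 0.803; cell vol = 2.61² × mean(4 corners)
unit = 2.61² × 0.803 / (4×255) = 0.00536286 mm³ per gray-sum
row 0: Σ corner-gray over 5 cells = 2025  → 10.8598
row 1: Σ corner-gray over 5 cells = 1537  → 8.2427
row 2: Σ corner-gray over 5 cells = 1899  → 10.1841
row 3: Σ corner-gray over 5 cells = 2491  → 13.3589
row 4: Σ corner-gray over 5 cells = 2414  → 12.9459
row 5: Σ corner-gray over 5 cells = 2544  → 13.6431
row 6: Σ corner-gray over 5 cells = 1839  → 9.8623
row 7: Σ corner-gray over 5 cells = 2289  → 12.2756
row 8: Σ corner-gray over 5 cells = 3183  → 17.0700
Σ rows: total corner-gray = 20221  → 108.4424 mm³


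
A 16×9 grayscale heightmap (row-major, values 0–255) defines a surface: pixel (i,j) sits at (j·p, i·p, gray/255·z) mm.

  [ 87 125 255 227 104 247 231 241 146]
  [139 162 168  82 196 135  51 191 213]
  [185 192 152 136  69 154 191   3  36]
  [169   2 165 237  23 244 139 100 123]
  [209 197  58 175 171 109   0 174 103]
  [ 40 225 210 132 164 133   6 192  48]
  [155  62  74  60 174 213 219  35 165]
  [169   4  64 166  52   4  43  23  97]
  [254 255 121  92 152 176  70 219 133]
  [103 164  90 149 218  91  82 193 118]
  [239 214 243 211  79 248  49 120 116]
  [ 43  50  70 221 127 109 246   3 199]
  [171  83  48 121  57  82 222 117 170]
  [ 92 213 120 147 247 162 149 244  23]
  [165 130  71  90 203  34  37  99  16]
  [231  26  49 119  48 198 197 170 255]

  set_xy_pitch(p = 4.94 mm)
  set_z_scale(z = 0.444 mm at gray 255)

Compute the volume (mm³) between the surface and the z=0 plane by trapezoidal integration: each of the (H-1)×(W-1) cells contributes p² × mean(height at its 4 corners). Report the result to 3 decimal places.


height_mm = gray/255 × 0.444; cell vol = 4.94² × mean(4 corners)
unit = 4.94² × 0.444 / (4×255) = 0.0106227 mm³ per gray-sum
row 0: Σ corner-gray over 8 cells = 5415  → 57.5222
row 1: Σ corner-gray over 8 cells = 4337  → 46.0708
row 2: Σ corner-gray over 8 cells = 4127  → 43.8401
row 3: Σ corner-gray over 8 cells = 4192  → 44.5305
row 4: Σ corner-gray over 8 cells = 4292  → 45.5928
row 5: Σ corner-gray over 8 cells = 4206  → 44.6793
row 6: Σ corner-gray over 8 cells = 2972  → 31.5708
row 7: Σ corner-gray over 8 cells = 3535  → 37.5514
row 8: Σ corner-gray over 8 cells = 4752  → 50.4793
row 9: Σ corner-gray over 8 cells = 4878  → 51.8177
row 10: Σ corner-gray over 8 cells = 4577  → 48.6203
row 11: Σ corner-gray over 8 cells = 3695  → 39.2510
row 12: Σ corner-gray over 8 cells = 4480  → 47.5899
row 13: Σ corner-gray over 8 cells = 4188  → 44.4880
row 14: Σ corner-gray over 8 cells = 3609  → 38.3375
Σ rows: total corner-gray = 63255  → 671.9416 mm³

671.942


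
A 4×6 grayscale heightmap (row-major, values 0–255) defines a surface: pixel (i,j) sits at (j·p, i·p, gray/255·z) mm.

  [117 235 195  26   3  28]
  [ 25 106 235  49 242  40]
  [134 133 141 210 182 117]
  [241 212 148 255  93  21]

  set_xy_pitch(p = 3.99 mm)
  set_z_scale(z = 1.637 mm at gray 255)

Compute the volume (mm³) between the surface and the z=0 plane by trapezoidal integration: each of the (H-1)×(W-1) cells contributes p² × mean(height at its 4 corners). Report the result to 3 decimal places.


218.837

height_mm = gray/255 × 1.637; cell vol = 3.99² × mean(4 corners)
unit = 3.99² × 1.637 / (4×255) = 0.0255502 mm³ per gray-sum
row 0: Σ corner-gray over 5 cells = 2392  → 61.1161
row 1: Σ corner-gray over 5 cells = 2912  → 74.4022
row 2: Σ corner-gray over 5 cells = 3261  → 83.3192
Σ rows: total corner-gray = 8565  → 218.8375 mm³


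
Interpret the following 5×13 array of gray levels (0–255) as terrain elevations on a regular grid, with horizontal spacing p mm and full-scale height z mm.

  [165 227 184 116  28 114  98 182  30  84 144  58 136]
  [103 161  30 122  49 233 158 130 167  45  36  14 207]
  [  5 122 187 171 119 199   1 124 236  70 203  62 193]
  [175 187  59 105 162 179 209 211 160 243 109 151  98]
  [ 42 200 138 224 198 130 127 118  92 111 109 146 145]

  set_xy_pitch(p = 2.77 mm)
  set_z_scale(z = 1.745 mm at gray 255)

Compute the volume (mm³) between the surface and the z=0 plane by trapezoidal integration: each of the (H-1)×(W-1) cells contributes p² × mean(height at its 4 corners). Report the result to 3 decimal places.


height_mm = gray/255 × 1.745; cell vol = 2.77² × mean(4 corners)
unit = 2.77² × 1.745 / (4×255) = 0.0131267 mm³ per gray-sum
row 0: Σ corner-gray over 12 cells = 5431  → 71.2910
row 1: Σ corner-gray over 12 cells = 5786  → 75.9510
row 2: Σ corner-gray over 12 cells = 7009  → 92.0049
row 3: Σ corner-gray over 12 cells = 7196  → 94.4596
Σ rows: total corner-gray = 25422  → 333.7064 mm³

333.706


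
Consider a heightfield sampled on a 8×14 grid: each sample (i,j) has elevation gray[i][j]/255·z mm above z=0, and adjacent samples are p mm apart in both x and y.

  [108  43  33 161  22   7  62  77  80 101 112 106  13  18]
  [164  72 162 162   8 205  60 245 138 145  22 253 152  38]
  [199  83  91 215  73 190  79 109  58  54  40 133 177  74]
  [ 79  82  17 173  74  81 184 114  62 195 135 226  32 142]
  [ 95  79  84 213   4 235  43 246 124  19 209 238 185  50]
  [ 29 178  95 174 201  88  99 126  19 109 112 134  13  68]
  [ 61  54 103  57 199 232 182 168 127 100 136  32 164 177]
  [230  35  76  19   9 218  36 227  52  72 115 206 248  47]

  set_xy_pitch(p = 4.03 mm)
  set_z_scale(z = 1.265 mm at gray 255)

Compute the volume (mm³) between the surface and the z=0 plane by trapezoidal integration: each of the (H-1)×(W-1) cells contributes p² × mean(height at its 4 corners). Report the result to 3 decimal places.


height_mm = gray/255 × 1.265; cell vol = 4.03² × mean(4 corners)
unit = 4.03² × 1.265 / (4×255) = 0.0201419 mm³ per gray-sum
row 0: Σ corner-gray over 13 cells = 5210  → 104.9393
row 1: Σ corner-gray over 13 cells = 6327  → 127.4378
row 2: Σ corner-gray over 13 cells = 5848  → 117.7898
row 3: Σ corner-gray over 13 cells = 6474  → 130.3987
row 4: Σ corner-gray over 13 cells = 6296  → 126.8134
row 5: Σ corner-gray over 13 cells = 6139  → 123.6511
row 6: Σ corner-gray over 13 cells = 6249  → 125.8667
Σ rows: total corner-gray = 42543  → 856.8969 mm³

856.897


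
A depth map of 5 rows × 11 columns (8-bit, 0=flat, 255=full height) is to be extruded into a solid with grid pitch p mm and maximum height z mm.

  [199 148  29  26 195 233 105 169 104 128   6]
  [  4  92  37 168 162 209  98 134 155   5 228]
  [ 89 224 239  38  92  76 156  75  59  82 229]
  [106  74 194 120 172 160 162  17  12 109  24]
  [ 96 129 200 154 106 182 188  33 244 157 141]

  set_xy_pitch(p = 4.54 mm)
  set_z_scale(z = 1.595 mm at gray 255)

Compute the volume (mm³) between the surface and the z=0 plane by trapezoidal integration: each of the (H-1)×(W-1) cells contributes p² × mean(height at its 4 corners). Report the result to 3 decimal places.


height_mm = gray/255 × 1.595; cell vol = 4.54² × mean(4 corners)
unit = 4.54² × 1.595 / (4×255) = 0.0322309 mm³ per gray-sum
row 0: Σ corner-gray over 10 cells = 4831  → 155.7074
row 1: Σ corner-gray over 10 cells = 4752  → 153.1612
row 2: Σ corner-gray over 10 cells = 4570  → 147.2951
row 3: Σ corner-gray over 10 cells = 5193  → 167.3750
Σ rows: total corner-gray = 19346  → 623.5387 mm³

623.539


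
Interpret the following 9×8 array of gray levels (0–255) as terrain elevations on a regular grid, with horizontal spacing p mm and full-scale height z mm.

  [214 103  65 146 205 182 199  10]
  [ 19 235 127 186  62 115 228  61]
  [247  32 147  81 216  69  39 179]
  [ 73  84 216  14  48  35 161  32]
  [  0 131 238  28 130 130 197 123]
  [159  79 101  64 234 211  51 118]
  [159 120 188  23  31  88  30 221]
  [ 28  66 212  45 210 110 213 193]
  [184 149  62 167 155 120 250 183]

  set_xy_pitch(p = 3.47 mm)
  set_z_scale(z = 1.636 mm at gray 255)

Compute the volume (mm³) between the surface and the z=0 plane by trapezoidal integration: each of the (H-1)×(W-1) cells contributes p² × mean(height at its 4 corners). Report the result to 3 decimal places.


531.504

height_mm = gray/255 × 1.636; cell vol = 3.47² × mean(4 corners)
unit = 3.47² × 1.636 / (4×255) = 0.0193127 mm³ per gray-sum
row 0: Σ corner-gray over 7 cells = 4010  → 77.4438
row 1: Σ corner-gray over 7 cells = 3580  → 69.1393
row 2: Σ corner-gray over 7 cells = 2815  → 54.3651
row 3: Σ corner-gray over 7 cells = 3052  → 58.9422
row 4: Σ corner-gray over 7 cells = 3588  → 69.2938
row 5: Σ corner-gray over 7 cells = 3097  → 59.8113
row 6: Σ corner-gray over 7 cells = 3273  → 63.2103
row 7: Σ corner-gray over 7 cells = 4106  → 79.2978
Σ rows: total corner-gray = 27521  → 531.5037 mm³


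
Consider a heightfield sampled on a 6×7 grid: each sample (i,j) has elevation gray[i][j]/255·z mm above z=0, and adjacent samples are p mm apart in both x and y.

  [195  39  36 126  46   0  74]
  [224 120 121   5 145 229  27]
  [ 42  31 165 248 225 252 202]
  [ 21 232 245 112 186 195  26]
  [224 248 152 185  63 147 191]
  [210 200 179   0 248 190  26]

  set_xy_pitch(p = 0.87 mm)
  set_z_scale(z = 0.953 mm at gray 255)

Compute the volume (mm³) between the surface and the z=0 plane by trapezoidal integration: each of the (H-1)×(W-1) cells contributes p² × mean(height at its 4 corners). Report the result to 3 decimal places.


12.567

height_mm = gray/255 × 0.953; cell vol = 0.87² × mean(4 corners)
unit = 0.87² × 0.953 / (4×255) = 0.000707182 mm³ per gray-sum
row 0: Σ corner-gray over 6 cells = 2254  → 1.5940
row 1: Σ corner-gray over 6 cells = 3577  → 2.5296
row 2: Σ corner-gray over 6 cells = 4073  → 2.8804
row 3: Σ corner-gray over 6 cells = 3992  → 2.8231
row 4: Σ corner-gray over 6 cells = 3875  → 2.7403
Σ rows: total corner-gray = 17771  → 12.5673 mm³
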